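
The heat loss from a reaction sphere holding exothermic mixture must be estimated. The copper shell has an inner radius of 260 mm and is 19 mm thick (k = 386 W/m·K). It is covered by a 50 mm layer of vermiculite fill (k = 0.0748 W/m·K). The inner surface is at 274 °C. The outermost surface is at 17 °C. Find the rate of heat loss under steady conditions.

For a spherical shell R = (1/r₁ − 1/r₂)/(4πk); film R = 1/(h·4πr²). In series:
R_copper shell = (1/0.26 − 1/0.279)/(4π×386) = 5.4×10^-5 K/W
R_vermiculite fill = (1/0.279 − 1/0.329)/(4π×0.0748) = 0.5795 K/W
R_total = 0.5796 K/W
Q = ΔT/R_total = 257/0.5796

Q ≈ 443 W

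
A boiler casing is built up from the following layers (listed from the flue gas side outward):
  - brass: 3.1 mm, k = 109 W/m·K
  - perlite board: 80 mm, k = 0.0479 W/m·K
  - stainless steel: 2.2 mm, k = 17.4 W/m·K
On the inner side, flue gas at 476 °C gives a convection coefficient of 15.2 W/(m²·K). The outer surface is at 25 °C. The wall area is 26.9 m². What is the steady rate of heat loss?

Q ≈ 6990 W

Model the wall as resistances in series:
R_inner film = 1/(h_i·A) = 1/(15.2×26.9) = 0.002446 K/W
R_brass = L/(kA) = 0.0031/(109×26.9) = 1.057×10^-6 K/W
R_perlite board = L/(kA) = 0.08/(0.0479×26.9) = 0.06209 K/W
R_stainless steel = L/(kA) = 0.0022/(17.4×26.9) = 4.7×10^-6 K/W
R_total = 0.06454 K/W
Q = ΔT / R_total = 451 / 0.06454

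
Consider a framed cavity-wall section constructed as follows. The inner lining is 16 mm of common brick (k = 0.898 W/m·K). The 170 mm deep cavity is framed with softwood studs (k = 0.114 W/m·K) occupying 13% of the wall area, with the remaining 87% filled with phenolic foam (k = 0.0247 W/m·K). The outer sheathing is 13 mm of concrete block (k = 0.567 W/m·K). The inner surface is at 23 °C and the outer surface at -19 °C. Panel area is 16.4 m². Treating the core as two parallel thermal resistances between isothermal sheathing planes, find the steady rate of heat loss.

Q ≈ 146 W

Sheathing layers in series; stud and cavity paths in parallel between them.
R_inner = 0.016/(0.898×16.4) = 0.001086 K/W
R_stud  = 0.17/(0.114×0.13×16.4) = 0.6995 K/W
R_cav   = 0.17/(0.0247×0.87×16.4) = 0.4824 K/W
1/R_core = 1/R_stud + 1/R_cav → R_core = 0.2855 K/W
R_outer = 0.013/(0.567×16.4) = 0.001398 K/W
R_total = 0.288 K/W
Q = ΔT/R_total = 42/0.288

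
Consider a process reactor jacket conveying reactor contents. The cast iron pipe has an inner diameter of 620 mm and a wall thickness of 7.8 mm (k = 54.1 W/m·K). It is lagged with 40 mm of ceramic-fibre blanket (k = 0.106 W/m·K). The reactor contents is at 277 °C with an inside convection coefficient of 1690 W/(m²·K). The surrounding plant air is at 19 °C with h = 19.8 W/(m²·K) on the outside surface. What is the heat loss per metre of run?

q′ ≈ 1280 W/m

For a radial system each layer contributes R = ln(r_out/r_in)/(2πkL); films add R = 1/(hA).
R_inner film = 1/(h_i·2πr₁L) = 1/(1690×2π×0.31×1) = 3.038×10^-4 K/W
R_cast iron pipe wall = ln(317.8/310)/(2π×54.1×1) = 7.311×10^-5 K/W
R_ceramic-fibre blanket = ln(357.8/317.8)/(2π×0.106×1) = 0.178 K/W
R_outer film = 1/(h_o·2πr_oL) = 1/(19.8×2π×0.3578×1) = 0.02247 K/W
R_total = 0.2008 K/W
Q = ΔT/R_total = 258/0.2008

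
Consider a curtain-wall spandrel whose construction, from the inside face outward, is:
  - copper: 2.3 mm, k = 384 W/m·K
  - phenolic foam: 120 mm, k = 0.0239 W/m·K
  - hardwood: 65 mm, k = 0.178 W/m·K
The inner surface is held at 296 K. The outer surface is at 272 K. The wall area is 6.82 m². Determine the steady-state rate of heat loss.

Q ≈ 30.4 W

Thermal resistances in series:
R_copper = L/(kA) = 0.0023/(384×6.82) = 8.782×10^-7 K/W
R_phenolic foam = L/(kA) = 0.12/(0.0239×6.82) = 0.7362 K/W
R_hardwood = L/(kA) = 0.065/(0.178×6.82) = 0.05354 K/W
R_total = 0.7898 K/W
Q = ΔT / R_total = 24 / 0.7898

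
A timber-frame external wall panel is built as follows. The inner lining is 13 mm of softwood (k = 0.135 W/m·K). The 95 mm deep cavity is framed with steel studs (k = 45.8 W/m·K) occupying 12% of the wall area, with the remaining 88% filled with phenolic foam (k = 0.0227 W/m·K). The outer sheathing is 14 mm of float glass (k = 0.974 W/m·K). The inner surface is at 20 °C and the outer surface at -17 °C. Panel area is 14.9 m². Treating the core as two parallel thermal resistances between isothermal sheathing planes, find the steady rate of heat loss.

Sheathing layers in series; stud and cavity paths in parallel between them.
R_inner = 0.013/(0.135×14.9) = 0.006463 K/W
R_stud  = 0.095/(45.8×0.12×14.9) = 0.00116 K/W
R_cav   = 0.095/(0.0227×0.88×14.9) = 0.3192 K/W
1/R_core = 1/R_stud + 1/R_cav → R_core = 0.001156 K/W
R_outer = 0.014/(0.974×14.9) = 9.647×10^-4 K/W
R_total = 0.008583 K/W
Q = ΔT/R_total = 37/0.008583

Q ≈ 4310 W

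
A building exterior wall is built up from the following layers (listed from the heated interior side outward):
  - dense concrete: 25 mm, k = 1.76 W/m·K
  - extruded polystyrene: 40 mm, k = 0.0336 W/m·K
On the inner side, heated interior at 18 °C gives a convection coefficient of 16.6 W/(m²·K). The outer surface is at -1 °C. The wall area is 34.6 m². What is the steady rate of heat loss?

Q ≈ 520 W

Treating each layer as a thermal resistance in series:
R_inner film = 1/(h_i·A) = 1/(16.6×34.6) = 0.001741 K/W
R_dense concrete = L/(kA) = 0.025/(1.76×34.6) = 4.105×10^-4 K/W
R_extruded polystyrene = L/(kA) = 0.04/(0.0336×34.6) = 0.03441 K/W
R_total = 0.03656 K/W
Q = ΔT / R_total = 19 / 0.03656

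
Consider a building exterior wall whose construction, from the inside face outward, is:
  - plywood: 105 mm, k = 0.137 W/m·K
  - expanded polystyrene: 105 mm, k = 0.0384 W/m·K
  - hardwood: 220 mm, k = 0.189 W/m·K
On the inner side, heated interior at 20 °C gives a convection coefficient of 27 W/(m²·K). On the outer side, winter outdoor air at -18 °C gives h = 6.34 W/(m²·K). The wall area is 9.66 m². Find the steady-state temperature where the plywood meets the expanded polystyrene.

T ≈ 13.7 °C

Using the resistance-network approach (series):
R_inner film = 1/(h_i·A) = 1/(27×9.66) = 0.003834 K/W
R_plywood = L/(kA) = 0.105/(0.137×9.66) = 0.07934 K/W
R_expanded polystyrene = L/(kA) = 0.105/(0.0384×9.66) = 0.2831 K/W
R_hardwood = L/(kA) = 0.22/(0.189×9.66) = 0.1205 K/W
R_outer film = 1/(h_o·A) = 1/(6.34×9.66) = 0.01633 K/W
R_total = 0.5031 K/W;  Q = ΔT/R_total = 38/0.5031 = 75.54 W
T_interface = T_inner − Q·ΣR(inner→interface) = 20 − 75.5×0.08317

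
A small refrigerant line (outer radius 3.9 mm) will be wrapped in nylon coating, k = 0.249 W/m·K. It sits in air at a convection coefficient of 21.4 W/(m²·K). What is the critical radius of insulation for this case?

For a cylinder r_cr = k/h = 0.249/21.4
r_cr = 11.6 mm; since the bare radius (3.9 mm) is below r_cr, adding a thin layer of insulation will *increase* heat loss.

r_cr ≈ 11.6 mm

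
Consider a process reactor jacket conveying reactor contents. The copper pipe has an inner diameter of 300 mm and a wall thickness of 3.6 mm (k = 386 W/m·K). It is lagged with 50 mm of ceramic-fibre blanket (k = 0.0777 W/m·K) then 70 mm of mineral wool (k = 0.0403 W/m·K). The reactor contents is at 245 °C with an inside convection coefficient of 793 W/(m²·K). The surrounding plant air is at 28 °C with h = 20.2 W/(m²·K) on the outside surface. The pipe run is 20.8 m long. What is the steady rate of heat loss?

Cylindrical conduction, so R = ln(r₂/r₁)/(2πkL) per layer, in series:
R_inner film = 1/(h_i·2πr₁L) = 1/(793×2π×0.15×20.8) = 6.433×10^-5 K/W
R_copper pipe wall = ln(153.6/150)/(2π×386×20.8) = 4.701×10^-7 K/W
R_ceramic-fibre blanket = ln(203.6/153.6)/(2π×0.0777×20.8) = 0.02775 K/W
R_mineral wool = ln(273.6/203.6)/(2π×0.0403×20.8) = 0.05611 K/W
R_outer film = 1/(h_o·2πr_oL) = 1/(20.2×2π×0.2736×20.8) = 0.001384 K/W
R_total = 0.08531 K/W
Q = ΔT/R_total = 217/0.08531

Q ≈ 2540 W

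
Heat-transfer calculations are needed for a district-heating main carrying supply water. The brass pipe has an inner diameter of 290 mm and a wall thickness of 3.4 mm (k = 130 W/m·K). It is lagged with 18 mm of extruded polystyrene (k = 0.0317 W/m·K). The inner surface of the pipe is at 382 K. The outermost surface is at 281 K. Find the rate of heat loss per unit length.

q′ ≈ 176 W/m

Cylindrical conduction, so R = ln(r₂/r₁)/(2πkL) per layer, in series:
R_brass pipe wall = ln(148.4/145)/(2π×130×1) = 2.838×10^-5 K/W
R_extruded polystyrene = ln(166.4/148.4)/(2π×0.0317×1) = 0.5748 K/W
R_total = 0.5748 K/W
Q = ΔT/R_total = 101/0.5748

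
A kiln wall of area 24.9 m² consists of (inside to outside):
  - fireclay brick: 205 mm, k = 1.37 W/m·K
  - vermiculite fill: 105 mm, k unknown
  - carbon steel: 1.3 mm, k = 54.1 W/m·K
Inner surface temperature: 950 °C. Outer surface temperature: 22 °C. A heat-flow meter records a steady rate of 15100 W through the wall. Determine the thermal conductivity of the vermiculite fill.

k ≈ 0.0761 W/(m·K)

Thermal resistances in series:
R_fireclay brick = L/(kA) = 0.205/(1.37×24.9) = 0.006009 K/W
R_carbon steel = L/(kA) = 0.0013/(54.1×24.9) = 9.65×10^-7 K/W
Sum of known resistances R_other = 0.00601 K/W
Total R = ΔT/Q = 928/15100 = 0.06146 K/W
R_vermiculite fill = R_total − R_other = 0.05545 K/W
k = L/(R·A) = 0.105/(0.05545×24.9)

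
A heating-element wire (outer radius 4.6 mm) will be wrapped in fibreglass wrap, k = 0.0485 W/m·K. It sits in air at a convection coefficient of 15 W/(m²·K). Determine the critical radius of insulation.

For a cylinder r_cr = k/h = 0.0485/15
r_cr = 3.23 mm; since the bare radius (4.6 mm) is above r_cr, any added insulation will reduce heat loss.

r_cr ≈ 3.23 mm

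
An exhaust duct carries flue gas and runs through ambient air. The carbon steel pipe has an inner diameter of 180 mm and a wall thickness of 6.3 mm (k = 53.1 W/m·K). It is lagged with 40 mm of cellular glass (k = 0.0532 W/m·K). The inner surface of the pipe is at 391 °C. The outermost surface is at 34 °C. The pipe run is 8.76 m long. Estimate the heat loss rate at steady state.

Q ≈ 3010 W

Cylindrical conduction, so R = ln(r₂/r₁)/(2πkL) per layer, in series:
R_carbon steel pipe wall = ln(96.3/90)/(2π×53.1×8.76) = 2.315×10^-5 K/W
R_cellular glass = ln(136.3/96.3)/(2π×0.0532×8.76) = 0.1186 K/W
R_total = 0.1187 K/W
Q = ΔT/R_total = 357/0.1187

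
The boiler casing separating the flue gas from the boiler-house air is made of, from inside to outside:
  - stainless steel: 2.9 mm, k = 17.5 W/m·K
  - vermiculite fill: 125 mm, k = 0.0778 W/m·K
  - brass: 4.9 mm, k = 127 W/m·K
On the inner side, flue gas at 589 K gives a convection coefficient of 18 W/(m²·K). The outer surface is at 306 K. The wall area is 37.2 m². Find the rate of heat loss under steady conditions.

Model the wall as resistances in series:
R_inner film = 1/(h_i·A) = 1/(18×37.2) = 0.001493 K/W
R_stainless steel = L/(kA) = 0.0029/(17.5×37.2) = 4.455×10^-6 K/W
R_vermiculite fill = L/(kA) = 0.125/(0.0778×37.2) = 0.04319 K/W
R_brass = L/(kA) = 0.0049/(127×37.2) = 1.037×10^-6 K/W
R_total = 0.04469 K/W
Q = ΔT / R_total = 283 / 0.04469

Q ≈ 6330 W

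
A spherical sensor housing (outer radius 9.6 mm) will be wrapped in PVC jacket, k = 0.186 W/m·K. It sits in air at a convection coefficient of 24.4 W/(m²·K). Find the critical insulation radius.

r_cr ≈ 15.2 mm

For a sphere r_cr = 2k/h = 2×0.186/24.4
r_cr = 15.2 mm; since the bare radius (9.6 mm) is below r_cr, adding a thin layer of insulation will *increase* heat loss.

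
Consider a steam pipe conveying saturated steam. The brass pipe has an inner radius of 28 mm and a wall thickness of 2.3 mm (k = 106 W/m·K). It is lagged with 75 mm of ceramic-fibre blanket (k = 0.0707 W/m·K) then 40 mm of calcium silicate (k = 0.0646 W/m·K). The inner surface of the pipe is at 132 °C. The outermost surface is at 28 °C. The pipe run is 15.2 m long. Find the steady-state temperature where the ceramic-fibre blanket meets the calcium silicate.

Treating each annulus and film as a series resistance:
R_brass pipe wall = ln(30.3/28)/(2π×106×15.2) = 7.798×10^-6 K/W
R_ceramic-fibre blanket = ln(105.3/30.3)/(2π×0.0707×15.2) = 0.1845 K/W
R_calcium silicate = ln(145.3/105.3)/(2π×0.0646×15.2) = 0.05219 K/W
R_total = 0.2367 K/W
Q = ΔT/R_total = 104/0.2367
Q = 439 W
T_interface = T_inner − Q·ΣR(inner→interface) = 132 − 439×0.1845

T ≈ 50.9 °C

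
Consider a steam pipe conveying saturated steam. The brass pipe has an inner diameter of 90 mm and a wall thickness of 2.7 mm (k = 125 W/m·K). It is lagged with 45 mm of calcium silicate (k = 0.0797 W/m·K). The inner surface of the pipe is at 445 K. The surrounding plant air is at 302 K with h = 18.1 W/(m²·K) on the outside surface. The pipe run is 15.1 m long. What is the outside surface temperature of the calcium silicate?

Radial resistances (cylindrical: R_cond = ln(r_o/r_i)/(2πkL), R_conv = 1/(h·2πrL)):
R_brass pipe wall = ln(47.7/45)/(2π×125×15.1) = 4.913×10^-6 K/W
R_calcium silicate = ln(92.7/47.7)/(2π×0.0797×15.1) = 0.08787 K/W
R_outer film = 1/(h_o·2πr_oL) = 1/(18.1×2π×0.0927×15.1) = 0.006282 K/W
R_total = 0.09416 K/W
Q = ΔT/R_total = 143/0.09416
Q = 1520 W
T_interface = T_inner − Q·ΣR(inner→interface) = 445 − 1520×0.08787

T ≈ 312 K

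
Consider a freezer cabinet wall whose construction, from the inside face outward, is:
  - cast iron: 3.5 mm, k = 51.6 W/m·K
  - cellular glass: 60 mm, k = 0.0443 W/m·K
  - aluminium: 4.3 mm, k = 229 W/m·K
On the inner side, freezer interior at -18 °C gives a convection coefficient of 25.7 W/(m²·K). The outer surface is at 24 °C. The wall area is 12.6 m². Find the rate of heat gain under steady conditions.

Series thermal resistances:
R_inner film = 1/(h_i·A) = 1/(25.7×12.6) = 0.003088 K/W
R_cast iron = L/(kA) = 0.0035/(51.6×12.6) = 5.383×10^-6 K/W
R_cellular glass = L/(kA) = 0.06/(0.0443×12.6) = 0.1075 K/W
R_aluminium = L/(kA) = 0.0043/(229×12.6) = 1.49×10^-6 K/W
R_total = 0.1106 K/W
Q = ΔT / R_total = 42 / 0.1106

Q ≈ 380 W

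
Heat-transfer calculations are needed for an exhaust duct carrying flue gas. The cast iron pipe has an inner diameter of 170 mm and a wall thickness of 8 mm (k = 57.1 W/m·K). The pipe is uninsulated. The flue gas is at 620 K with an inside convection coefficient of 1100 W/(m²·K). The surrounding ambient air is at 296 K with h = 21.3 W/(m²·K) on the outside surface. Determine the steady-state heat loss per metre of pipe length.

Radial resistances (cylindrical: R_cond = ln(r_o/r_i)/(2πkL), R_conv = 1/(h·2πrL)):
R_inner film = 1/(h_i·2πr₁L) = 1/(1100×2π×0.085×1) = 0.001702 K/W
R_cast iron pipe wall = ln(93/85)/(2π×57.1×1) = 2.507×10^-4 K/W
R_outer film = 1/(h_o·2πr_oL) = 1/(21.3×2π×0.093×1) = 0.08034 K/W
R_total = 0.0823 K/W
Q = ΔT/R_total = 324/0.0823

q′ ≈ 3940 W/m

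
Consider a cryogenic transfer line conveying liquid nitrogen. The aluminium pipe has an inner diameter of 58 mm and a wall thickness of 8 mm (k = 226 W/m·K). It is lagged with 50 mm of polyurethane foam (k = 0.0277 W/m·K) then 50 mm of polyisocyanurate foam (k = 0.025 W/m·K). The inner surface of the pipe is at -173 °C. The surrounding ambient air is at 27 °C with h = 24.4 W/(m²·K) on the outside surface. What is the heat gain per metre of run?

q′ ≈ 25.5 W/m

Cylindrical conduction, so R = ln(r₂/r₁)/(2πkL) per layer, in series:
R_aluminium pipe wall = ln(37/29)/(2π×226×1) = 1.716×10^-4 K/W
R_polyurethane foam = ln(87/37)/(2π×0.0277×1) = 4.912 K/W
R_polyisocyanurate foam = ln(137/87)/(2π×0.025×1) = 2.891 K/W
R_outer film = 1/(h_o·2πr_oL) = 1/(24.4×2π×0.137×1) = 0.04761 K/W
R_total = 7.851 K/W
Q = ΔT/R_total = 200/7.851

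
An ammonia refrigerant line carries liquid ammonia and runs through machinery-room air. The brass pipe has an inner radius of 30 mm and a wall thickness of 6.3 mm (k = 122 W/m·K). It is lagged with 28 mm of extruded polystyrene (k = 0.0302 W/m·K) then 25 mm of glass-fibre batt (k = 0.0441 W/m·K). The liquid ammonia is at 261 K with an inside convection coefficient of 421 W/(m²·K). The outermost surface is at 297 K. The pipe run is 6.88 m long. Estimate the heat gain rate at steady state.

Cylindrical conduction, so R = ln(r₂/r₁)/(2πkL) per layer, in series:
R_inner film = 1/(h_i·2πr₁L) = 1/(421×2π×0.03×6.88) = 0.001832 K/W
R_brass pipe wall = ln(36.3/30)/(2π×122×6.88) = 3.614×10^-5 K/W
R_extruded polystyrene = ln(64.3/36.3)/(2π×0.0302×6.88) = 0.438 K/W
R_glass-fibre batt = ln(89.3/64.3)/(2π×0.0441×6.88) = 0.1723 K/W
R_total = 0.6121 K/W
Q = ΔT/R_total = 36/0.6121

Q ≈ 58.8 W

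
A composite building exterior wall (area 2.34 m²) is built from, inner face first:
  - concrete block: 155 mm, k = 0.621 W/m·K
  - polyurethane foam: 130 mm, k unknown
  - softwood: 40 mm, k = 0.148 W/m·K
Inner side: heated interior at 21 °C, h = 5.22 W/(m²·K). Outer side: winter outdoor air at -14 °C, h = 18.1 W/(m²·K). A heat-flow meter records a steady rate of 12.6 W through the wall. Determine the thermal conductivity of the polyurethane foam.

k ≈ 0.0227 W/(m·K)

Model the wall as resistances in series:
R_inner film = 1/(h_i·A) = 1/(5.22×2.34) = 0.08187 K/W
R_concrete block = L/(kA) = 0.155/(0.621×2.34) = 0.1067 K/W
R_softwood = L/(kA) = 0.04/(0.148×2.34) = 0.1155 K/W
R_outer film = 1/(h_o·A) = 1/(18.1×2.34) = 0.02361 K/W
Sum of known resistances R_other = 0.3276 K/W
Total R = ΔT/Q = 35/12.6 = 2.778 K/W
R_polyurethane foam = R_total − R_other = 2.45 K/W
k = L/(R·A) = 0.13/(2.45×2.34)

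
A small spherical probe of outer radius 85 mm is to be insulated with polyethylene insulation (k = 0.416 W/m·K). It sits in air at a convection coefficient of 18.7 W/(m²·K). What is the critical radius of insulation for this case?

r_cr ≈ 44.5 mm

For a sphere r_cr = 2k/h = 2×0.416/18.7
r_cr = 44.5 mm; since the bare radius (85 mm) is above r_cr, any added insulation will reduce heat loss.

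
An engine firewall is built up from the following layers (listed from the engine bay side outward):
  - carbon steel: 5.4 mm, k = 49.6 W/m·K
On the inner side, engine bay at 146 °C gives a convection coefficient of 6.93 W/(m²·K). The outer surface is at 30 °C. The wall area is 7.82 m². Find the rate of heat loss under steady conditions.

Series thermal resistances:
R_inner film = 1/(h_i·A) = 1/(6.93×7.82) = 0.01845 K/W
R_carbon steel = L/(kA) = 0.0054/(49.6×7.82) = 1.392×10^-5 K/W
R_total = 0.01847 K/W
Q = ΔT / R_total = 116 / 0.01847

Q ≈ 6280 W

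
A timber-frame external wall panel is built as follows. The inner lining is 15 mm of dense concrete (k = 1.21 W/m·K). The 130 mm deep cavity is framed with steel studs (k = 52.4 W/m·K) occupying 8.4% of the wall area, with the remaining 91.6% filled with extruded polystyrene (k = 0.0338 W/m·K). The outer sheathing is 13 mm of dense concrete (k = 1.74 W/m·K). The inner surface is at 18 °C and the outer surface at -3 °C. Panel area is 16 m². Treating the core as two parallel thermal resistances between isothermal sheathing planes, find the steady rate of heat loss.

Q ≈ 6830 W

Sheathing layers in series; stud and cavity paths in parallel between them.
R_inner = 0.015/(1.21×16) = 7.748×10^-4 K/W
R_stud  = 0.13/(52.4×0.084×16) = 0.001846 K/W
R_cav   = 0.13/(0.0338×0.916×16) = 0.2624 K/W
1/R_core = 1/R_stud + 1/R_cav → R_core = 0.001833 K/W
R_outer = 0.013/(1.74×16) = 4.67×10^-4 K/W
R_total = 0.003075 K/W
Q = ΔT/R_total = 21/0.003075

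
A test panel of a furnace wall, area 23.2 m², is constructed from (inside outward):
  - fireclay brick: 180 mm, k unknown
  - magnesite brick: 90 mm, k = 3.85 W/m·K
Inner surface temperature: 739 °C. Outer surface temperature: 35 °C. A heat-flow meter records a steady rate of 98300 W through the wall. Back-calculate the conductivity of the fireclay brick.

Using the resistance-network approach (series):
R_magnesite brick = L/(kA) = 0.09/(3.85×23.2) = 0.001008 K/W
Sum of known resistances R_other = 0.001008 K/W
Total R = ΔT/Q = 704/98300 = 0.007162 K/W
R_fireclay brick = R_total − R_other = 0.006154 K/W
k = L/(R·A) = 0.18/(0.006154×23.2)

k ≈ 1.26 W/(m·K)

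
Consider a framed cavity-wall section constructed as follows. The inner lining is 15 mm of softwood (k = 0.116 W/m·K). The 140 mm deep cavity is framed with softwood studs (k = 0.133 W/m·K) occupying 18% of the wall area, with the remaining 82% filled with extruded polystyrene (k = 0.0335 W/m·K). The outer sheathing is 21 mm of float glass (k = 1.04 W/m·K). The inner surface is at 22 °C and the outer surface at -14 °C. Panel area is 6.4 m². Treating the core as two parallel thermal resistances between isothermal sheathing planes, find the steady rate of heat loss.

Q ≈ 80.2 W

Sheathing layers in series; stud and cavity paths in parallel between them.
R_inner = 0.015/(0.116×6.4) = 0.0202 K/W
R_stud  = 0.14/(0.133×0.18×6.4) = 0.9137 K/W
R_cav   = 0.14/(0.0335×0.82×6.4) = 0.7963 K/W
1/R_core = 1/R_stud + 1/R_cav → R_core = 0.4255 K/W
R_outer = 0.021/(1.04×6.4) = 0.003155 K/W
R_total = 0.4489 K/W
Q = ΔT/R_total = 36/0.4489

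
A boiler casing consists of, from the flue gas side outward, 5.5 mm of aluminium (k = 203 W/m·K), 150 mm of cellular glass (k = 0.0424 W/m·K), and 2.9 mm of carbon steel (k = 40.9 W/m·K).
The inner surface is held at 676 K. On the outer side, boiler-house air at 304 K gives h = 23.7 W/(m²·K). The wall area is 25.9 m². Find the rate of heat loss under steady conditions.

Model the wall as resistances in series:
R_aluminium = L/(kA) = 0.0055/(203×25.9) = 1.046×10^-6 K/W
R_cellular glass = L/(kA) = 0.15/(0.0424×25.9) = 0.1366 K/W
R_carbon steel = L/(kA) = 0.0029/(40.9×25.9) = 2.738×10^-6 K/W
R_outer film = 1/(h_o·A) = 1/(23.7×25.9) = 0.001629 K/W
R_total = 0.1382 K/W
Q = ΔT / R_total = 372 / 0.1382

Q ≈ 2690 W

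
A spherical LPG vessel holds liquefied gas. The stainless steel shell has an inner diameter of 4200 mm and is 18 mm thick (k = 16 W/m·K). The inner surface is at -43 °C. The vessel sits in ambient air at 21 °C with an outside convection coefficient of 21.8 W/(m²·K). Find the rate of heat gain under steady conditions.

Q ≈ 76800 W

Each spherical layer contributes R = (1/r_i − 1/r_o)/(4πk):
R_stainless steel shell = (1/2.1 − 1/2.118)/(4π×16) = 2.013×10^-5 K/W
R_outer film = 1/(h·4πr_o²) = 1/(21.8×4π×2.118²) = 8.137×10^-4 K/W
R_total = 8.339×10^-4 K/W
Q = ΔT/R_total = 64/8.339×10^-4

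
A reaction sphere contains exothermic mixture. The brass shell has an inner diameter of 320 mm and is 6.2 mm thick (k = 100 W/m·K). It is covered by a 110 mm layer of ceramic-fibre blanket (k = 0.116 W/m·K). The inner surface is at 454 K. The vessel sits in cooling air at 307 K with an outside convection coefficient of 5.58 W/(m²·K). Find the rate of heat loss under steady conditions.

For a spherical shell R = (1/r₁ − 1/r₂)/(4πk); film R = 1/(h·4πr²). In series:
R_brass shell = (1/0.16 − 1/0.1662)/(4π×100) = 1.855×10^-4 K/W
R_ceramic-fibre blanket = (1/0.1662 − 1/0.2762)/(4π×0.116) = 1.644 K/W
R_outer film = 1/(h·4πr_o²) = 1/(5.58×4π×0.2762²) = 0.1869 K/W
R_total = 1.831 K/W
Q = ΔT/R_total = 147/1.831

Q ≈ 80.3 W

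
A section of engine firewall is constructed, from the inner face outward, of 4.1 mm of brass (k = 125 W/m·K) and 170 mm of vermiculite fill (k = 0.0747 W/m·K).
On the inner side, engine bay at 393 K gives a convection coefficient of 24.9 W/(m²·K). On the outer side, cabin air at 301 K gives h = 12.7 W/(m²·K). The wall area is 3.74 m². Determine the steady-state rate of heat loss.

Thermal resistances in series:
R_inner film = 1/(h_i·A) = 1/(24.9×3.74) = 0.01074 K/W
R_brass = L/(kA) = 0.0041/(125×3.74) = 8.77×10^-6 K/W
R_vermiculite fill = L/(kA) = 0.17/(0.0747×3.74) = 0.6085 K/W
R_outer film = 1/(h_o·A) = 1/(12.7×3.74) = 0.02105 K/W
R_total = 0.6403 K/W
Q = ΔT / R_total = 92 / 0.6403

Q ≈ 144 W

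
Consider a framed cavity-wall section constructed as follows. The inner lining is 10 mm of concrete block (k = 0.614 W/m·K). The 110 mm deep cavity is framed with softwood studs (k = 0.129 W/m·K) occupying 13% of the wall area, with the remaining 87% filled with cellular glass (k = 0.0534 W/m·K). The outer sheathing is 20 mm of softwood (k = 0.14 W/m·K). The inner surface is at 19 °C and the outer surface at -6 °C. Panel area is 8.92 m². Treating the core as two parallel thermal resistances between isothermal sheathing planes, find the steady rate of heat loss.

Q ≈ 117 W

Sheathing layers in series; stud and cavity paths in parallel between them.
R_inner = 0.01/(0.614×8.92) = 0.001826 K/W
R_stud  = 0.11/(0.129×0.13×8.92) = 0.7354 K/W
R_cav   = 0.11/(0.0534×0.87×8.92) = 0.2654 K/W
1/R_core = 1/R_stud + 1/R_cav → R_core = 0.195 K/W
R_outer = 0.02/(0.14×8.92) = 0.01602 K/W
R_total = 0.2129 K/W
Q = ΔT/R_total = 25/0.2129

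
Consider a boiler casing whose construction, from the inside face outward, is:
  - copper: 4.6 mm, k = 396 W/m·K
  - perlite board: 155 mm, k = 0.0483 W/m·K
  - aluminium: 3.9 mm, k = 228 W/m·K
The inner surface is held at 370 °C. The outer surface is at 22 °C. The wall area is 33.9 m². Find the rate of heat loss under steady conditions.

Thermal resistances in series:
R_copper = L/(kA) = 0.0046/(396×33.9) = 3.427×10^-7 K/W
R_perlite board = L/(kA) = 0.155/(0.0483×33.9) = 0.09466 K/W
R_aluminium = L/(kA) = 0.0039/(228×33.9) = 5.046×10^-7 K/W
R_total = 0.09466 K/W
Q = ΔT / R_total = 348 / 0.09466

Q ≈ 3680 W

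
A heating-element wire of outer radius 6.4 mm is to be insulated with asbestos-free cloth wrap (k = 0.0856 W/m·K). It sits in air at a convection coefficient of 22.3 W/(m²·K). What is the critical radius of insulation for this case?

r_cr ≈ 3.84 mm

For a cylinder r_cr = k/h = 0.0856/22.3
r_cr = 3.84 mm; since the bare radius (6.4 mm) is above r_cr, any added insulation will reduce heat loss.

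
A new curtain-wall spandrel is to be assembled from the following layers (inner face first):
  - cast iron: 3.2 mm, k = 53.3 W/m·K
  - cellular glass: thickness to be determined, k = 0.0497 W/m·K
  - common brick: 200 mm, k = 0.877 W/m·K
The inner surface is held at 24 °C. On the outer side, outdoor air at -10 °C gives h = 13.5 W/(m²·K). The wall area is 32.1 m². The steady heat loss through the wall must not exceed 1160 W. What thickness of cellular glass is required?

Series thermal resistances:
R_cast iron = L/(kA) = 0.0032/(53.3×32.1) = 1.87×10^-6 K/W
R_common brick = L/(kA) = 0.2/(0.877×32.1) = 0.007104 K/W
R_outer film = 1/(h_o·A) = 1/(13.5×32.1) = 0.002308 K/W
Sum of the known resistances R_other = 0.009414 K/W
Required total resistance R_tot = ΔT/Q_allow = 34/1160 = 0.02931 K/W
R_cellular glass = R_tot − R_other = 0.0199 K/W
L = R·k·A = 0.0199×0.0497×32.1

L ≈ 31.7 mm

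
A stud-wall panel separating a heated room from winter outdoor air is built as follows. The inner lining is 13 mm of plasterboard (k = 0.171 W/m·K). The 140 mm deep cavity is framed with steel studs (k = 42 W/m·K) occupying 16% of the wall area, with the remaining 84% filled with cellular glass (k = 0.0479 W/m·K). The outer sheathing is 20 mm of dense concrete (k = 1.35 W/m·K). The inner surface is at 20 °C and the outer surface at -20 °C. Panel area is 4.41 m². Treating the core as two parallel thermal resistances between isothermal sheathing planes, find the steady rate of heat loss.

Sheathing layers in series; stud and cavity paths in parallel between them.
R_inner = 0.013/(0.171×4.41) = 0.01724 K/W
R_stud  = 0.14/(42×0.16×4.41) = 0.004724 K/W
R_cav   = 0.14/(0.0479×0.84×4.41) = 0.789 K/W
1/R_core = 1/R_stud + 1/R_cav → R_core = 0.004696 K/W
R_outer = 0.02/(1.35×4.41) = 0.003359 K/W
R_total = 0.02529 K/W
Q = ΔT/R_total = 40/0.02529

Q ≈ 1580 W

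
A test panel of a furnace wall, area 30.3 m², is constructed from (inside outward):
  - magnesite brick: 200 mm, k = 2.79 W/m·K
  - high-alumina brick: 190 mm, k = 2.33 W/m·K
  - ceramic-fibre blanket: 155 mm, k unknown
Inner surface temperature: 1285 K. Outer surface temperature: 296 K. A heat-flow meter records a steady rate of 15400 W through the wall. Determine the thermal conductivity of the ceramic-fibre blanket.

k ≈ 0.0865 W/(m·K)

Model the wall as resistances in series:
R_magnesite brick = L/(kA) = 0.2/(2.79×30.3) = 0.002366 K/W
R_high-alumina brick = L/(kA) = 0.19/(2.33×30.3) = 0.002691 K/W
Sum of known resistances R_other = 0.005057 K/W
Total R = ΔT/Q = 989/15400 = 0.06422 K/W
R_ceramic-fibre blanket = R_total − R_other = 0.05916 K/W
k = L/(R·A) = 0.155/(0.05916×30.3)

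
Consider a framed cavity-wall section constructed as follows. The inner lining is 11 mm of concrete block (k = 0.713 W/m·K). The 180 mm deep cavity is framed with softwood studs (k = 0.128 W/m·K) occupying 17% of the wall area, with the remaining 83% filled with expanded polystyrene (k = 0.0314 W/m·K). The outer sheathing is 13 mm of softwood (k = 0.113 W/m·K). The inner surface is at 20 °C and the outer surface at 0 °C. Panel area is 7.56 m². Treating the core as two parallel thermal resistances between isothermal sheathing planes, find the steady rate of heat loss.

Sheathing layers in series; stud and cavity paths in parallel between them.
R_inner = 0.011/(0.713×7.56) = 0.002041 K/W
R_stud  = 0.18/(0.128×0.17×7.56) = 1.094 K/W
R_cav   = 0.18/(0.0314×0.83×7.56) = 0.9136 K/W
1/R_core = 1/R_stud + 1/R_cav → R_core = 0.4979 K/W
R_outer = 0.013/(0.113×7.56) = 0.01522 K/W
R_total = 0.5151 K/W
Q = ΔT/R_total = 20/0.5151

Q ≈ 38.8 W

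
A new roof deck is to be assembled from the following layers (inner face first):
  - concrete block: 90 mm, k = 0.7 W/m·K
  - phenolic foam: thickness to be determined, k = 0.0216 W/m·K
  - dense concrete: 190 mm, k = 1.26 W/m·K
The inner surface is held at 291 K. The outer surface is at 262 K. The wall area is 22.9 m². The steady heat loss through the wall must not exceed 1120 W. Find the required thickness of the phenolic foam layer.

L ≈ 6.77 mm

Series thermal resistances:
R_concrete block = L/(kA) = 0.09/(0.7×22.9) = 0.005614 K/W
R_dense concrete = L/(kA) = 0.19/(1.26×22.9) = 0.006585 K/W
Sum of the known resistances R_other = 0.0122 K/W
Required total resistance R_tot = ΔT/Q_allow = 29/1120 = 0.02589 K/W
R_phenolic foam = R_tot − R_other = 0.01369 K/W
L = R·k·A = 0.01369×0.0216×22.9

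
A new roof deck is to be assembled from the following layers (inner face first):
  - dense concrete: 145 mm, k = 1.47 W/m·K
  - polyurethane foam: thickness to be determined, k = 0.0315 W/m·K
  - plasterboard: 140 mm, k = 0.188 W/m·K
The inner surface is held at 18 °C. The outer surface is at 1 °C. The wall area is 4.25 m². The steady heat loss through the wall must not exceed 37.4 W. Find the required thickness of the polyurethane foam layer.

L ≈ 34.3 mm

Treating each layer as a thermal resistance in series:
R_dense concrete = L/(kA) = 0.145/(1.47×4.25) = 0.02321 K/W
R_plasterboard = L/(kA) = 0.14/(0.188×4.25) = 0.1752 K/W
Sum of the known resistances R_other = 0.1984 K/W
Required total resistance R_tot = ΔT/Q_allow = 17/37.4 = 0.4545 K/W
R_polyurethane foam = R_tot − R_other = 0.2561 K/W
L = R·k·A = 0.2561×0.0315×4.25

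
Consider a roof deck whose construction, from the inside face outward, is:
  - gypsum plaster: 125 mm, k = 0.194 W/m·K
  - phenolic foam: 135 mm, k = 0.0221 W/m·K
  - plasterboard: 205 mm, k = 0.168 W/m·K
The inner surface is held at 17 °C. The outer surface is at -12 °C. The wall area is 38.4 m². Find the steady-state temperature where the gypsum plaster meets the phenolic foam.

Series thermal resistances:
R_gypsum plaster = L/(kA) = 0.125/(0.194×38.4) = 0.01678 K/W
R_phenolic foam = L/(kA) = 0.135/(0.0221×38.4) = 0.1591 K/W
R_plasterboard = L/(kA) = 0.205/(0.168×38.4) = 0.03178 K/W
R_total = 0.2076 K/W;  Q = ΔT/R_total = 29/0.2076 = 139.7 W
T_interface = T_inner − Q·ΣR(inner→interface) = 17 − 140×0.01678

T ≈ 14.7 °C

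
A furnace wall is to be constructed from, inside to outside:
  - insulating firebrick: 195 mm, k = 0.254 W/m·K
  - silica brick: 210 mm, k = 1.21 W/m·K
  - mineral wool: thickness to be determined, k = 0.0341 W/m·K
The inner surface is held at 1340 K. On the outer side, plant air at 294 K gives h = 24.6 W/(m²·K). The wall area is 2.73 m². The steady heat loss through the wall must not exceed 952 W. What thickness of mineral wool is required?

Treating each layer as a thermal resistance in series:
R_insulating firebrick = L/(kA) = 0.195/(0.254×2.73) = 0.2812 K/W
R_silica brick = L/(kA) = 0.21/(1.21×2.73) = 0.06357 K/W
R_outer film = 1/(h_o·A) = 1/(24.6×2.73) = 0.01489 K/W
Sum of the known resistances R_other = 0.3597 K/W
Required total resistance R_tot = ΔT/Q_allow = 1046/952 = 1.099 K/W
R_mineral wool = R_tot − R_other = 0.7391 K/W
L = R·k·A = 0.7391×0.0341×2.73

L ≈ 68.8 mm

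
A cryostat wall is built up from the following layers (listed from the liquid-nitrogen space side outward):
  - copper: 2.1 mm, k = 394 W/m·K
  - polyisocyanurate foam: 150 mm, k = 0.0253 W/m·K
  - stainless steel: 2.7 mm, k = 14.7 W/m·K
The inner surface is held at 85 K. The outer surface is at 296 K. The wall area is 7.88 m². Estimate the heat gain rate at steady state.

Thermal resistances in series:
R_copper = L/(kA) = 0.0021/(394×7.88) = 6.764×10^-7 K/W
R_polyisocyanurate foam = L/(kA) = 0.15/(0.0253×7.88) = 0.7524 K/W
R_stainless steel = L/(kA) = 0.0027/(14.7×7.88) = 2.331×10^-5 K/W
R_total = 0.7524 K/W
Q = ΔT / R_total = 211 / 0.7524

Q ≈ 280 W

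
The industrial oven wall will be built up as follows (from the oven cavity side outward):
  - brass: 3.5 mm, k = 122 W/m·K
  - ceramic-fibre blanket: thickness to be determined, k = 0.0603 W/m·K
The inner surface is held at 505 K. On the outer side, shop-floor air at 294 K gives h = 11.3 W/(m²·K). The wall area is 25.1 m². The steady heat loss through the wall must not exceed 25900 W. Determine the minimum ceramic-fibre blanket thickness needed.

Treating each layer as a thermal resistance in series:
R_brass = L/(kA) = 0.0035/(122×25.1) = 1.143×10^-6 K/W
R_outer film = 1/(h_o·A) = 1/(11.3×25.1) = 0.003526 K/W
Sum of the known resistances R_other = 0.003527 K/W
Required total resistance R_tot = ΔT/Q_allow = 211/25900 = 0.008147 K/W
R_ceramic-fibre blanket = R_tot − R_other = 0.00462 K/W
L = R·k·A = 0.00462×0.0603×25.1

L ≈ 6.99 mm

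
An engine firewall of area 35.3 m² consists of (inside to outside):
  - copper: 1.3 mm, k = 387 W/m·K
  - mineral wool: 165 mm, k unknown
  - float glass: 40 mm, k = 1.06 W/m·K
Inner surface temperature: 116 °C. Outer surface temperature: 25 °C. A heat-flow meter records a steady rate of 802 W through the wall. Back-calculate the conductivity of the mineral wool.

Series thermal resistances:
R_copper = L/(kA) = 0.0013/(387×35.3) = 9.516×10^-8 K/W
R_float glass = L/(kA) = 0.04/(1.06×35.3) = 0.001069 K/W
Sum of known resistances R_other = 0.001069 K/W
Total R = ΔT/Q = 91/802 = 0.1135 K/W
R_mineral wool = R_total − R_other = 0.1124 K/W
k = L/(R·A) = 0.165/(0.1124×35.3)

k ≈ 0.0416 W/(m·K)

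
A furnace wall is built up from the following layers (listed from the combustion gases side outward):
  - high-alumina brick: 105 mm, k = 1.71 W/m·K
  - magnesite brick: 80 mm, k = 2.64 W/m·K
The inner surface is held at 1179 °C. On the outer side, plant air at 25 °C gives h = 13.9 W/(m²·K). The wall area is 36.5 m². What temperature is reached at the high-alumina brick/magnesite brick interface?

T ≈ 746 °C

Using the resistance-network approach (series):
R_high-alumina brick = L/(kA) = 0.105/(1.71×36.5) = 0.001682 K/W
R_magnesite brick = L/(kA) = 0.08/(2.64×36.5) = 8.302×10^-4 K/W
R_outer film = 1/(h_o·A) = 1/(13.9×36.5) = 0.001971 K/W
R_total = 0.004484 K/W;  Q = ΔT/R_total = 1154/0.004484 = 257400 W
T_interface = T_inner − Q·ΣR(inner→interface) = 1179 − 257000×0.001682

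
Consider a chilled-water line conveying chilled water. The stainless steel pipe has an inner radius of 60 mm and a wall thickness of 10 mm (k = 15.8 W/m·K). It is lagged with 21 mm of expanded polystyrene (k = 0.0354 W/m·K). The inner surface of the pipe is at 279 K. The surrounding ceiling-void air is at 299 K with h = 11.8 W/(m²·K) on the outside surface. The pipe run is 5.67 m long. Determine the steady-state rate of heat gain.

For a radial system each layer contributes R = ln(r_out/r_in)/(2πkL); films add R = 1/(hA).
R_stainless steel pipe wall = ln(70/60)/(2π×15.8×5.67) = 2.739×10^-4 K/W
R_expanded polystyrene = ln(91/70)/(2π×0.0354×5.67) = 0.208 K/W
R_outer film = 1/(h_o·2πr_oL) = 1/(11.8×2π×0.091×5.67) = 0.02614 K/W
R_total = 0.2345 K/W
Q = ΔT/R_total = 20/0.2345

Q ≈ 85.3 W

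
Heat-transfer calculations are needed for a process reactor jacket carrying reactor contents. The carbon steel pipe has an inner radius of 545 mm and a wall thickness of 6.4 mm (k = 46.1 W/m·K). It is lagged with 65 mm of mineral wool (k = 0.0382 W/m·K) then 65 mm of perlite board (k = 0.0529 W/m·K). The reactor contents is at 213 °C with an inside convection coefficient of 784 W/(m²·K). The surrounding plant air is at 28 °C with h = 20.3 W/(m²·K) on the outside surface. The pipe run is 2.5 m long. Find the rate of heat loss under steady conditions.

Q ≈ 595 W

Radial resistances (cylindrical: R_cond = ln(r_o/r_i)/(2πkL), R_conv = 1/(h·2πrL)):
R_inner film = 1/(h_i·2πr₁L) = 1/(784×2π×0.545×2.5) = 1.49×10^-4 K/W
R_carbon steel pipe wall = ln(551.4/545)/(2π×46.1×2.5) = 1.612×10^-5 K/W
R_mineral wool = ln(616.4/551.4)/(2π×0.0382×2.5) = 0.1857 K/W
R_perlite board = ln(681.4/616.4)/(2π×0.0529×2.5) = 0.1206 K/W
R_outer film = 1/(h_o·2πr_oL) = 1/(20.3×2π×0.6814×2.5) = 0.004602 K/W
R_total = 0.3111 K/W
Q = ΔT/R_total = 185/0.3111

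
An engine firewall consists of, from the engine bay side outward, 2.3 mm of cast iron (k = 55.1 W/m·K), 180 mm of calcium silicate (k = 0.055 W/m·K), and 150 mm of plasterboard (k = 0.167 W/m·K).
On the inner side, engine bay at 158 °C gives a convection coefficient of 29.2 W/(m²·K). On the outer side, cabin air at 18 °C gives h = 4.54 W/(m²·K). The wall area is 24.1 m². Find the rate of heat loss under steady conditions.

Q ≈ 762 W

Series thermal resistances:
R_inner film = 1/(h_i·A) = 1/(29.2×24.1) = 0.001421 K/W
R_cast iron = L/(kA) = 0.0023/(55.1×24.1) = 1.732×10^-6 K/W
R_calcium silicate = L/(kA) = 0.18/(0.055×24.1) = 0.1358 K/W
R_plasterboard = L/(kA) = 0.15/(0.167×24.1) = 0.03727 K/W
R_outer film = 1/(h_o·A) = 1/(4.54×24.1) = 0.00914 K/W
R_total = 0.1836 K/W
Q = ΔT / R_total = 140 / 0.1836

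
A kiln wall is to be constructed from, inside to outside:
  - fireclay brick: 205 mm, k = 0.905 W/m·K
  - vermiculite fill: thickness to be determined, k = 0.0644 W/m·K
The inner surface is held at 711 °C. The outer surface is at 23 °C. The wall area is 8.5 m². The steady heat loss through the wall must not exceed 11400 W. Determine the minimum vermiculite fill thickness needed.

L ≈ 18.4 mm

Model the wall as resistances in series:
R_fireclay brick = L/(kA) = 0.205/(0.905×8.5) = 0.02665 K/W
Sum of the known resistances R_other = 0.02665 K/W
Required total resistance R_tot = ΔT/Q_allow = 688/11400 = 0.06035 K/W
R_vermiculite fill = R_tot − R_other = 0.0337 K/W
L = R·k·A = 0.0337×0.0644×8.5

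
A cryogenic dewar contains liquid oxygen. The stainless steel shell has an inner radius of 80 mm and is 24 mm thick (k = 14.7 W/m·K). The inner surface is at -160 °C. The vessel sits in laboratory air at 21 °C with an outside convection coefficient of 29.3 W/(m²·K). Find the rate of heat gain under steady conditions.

Q ≈ 679 W

Each spherical layer contributes R = (1/r_i − 1/r_o)/(4πk):
R_stainless steel shell = (1/0.08 − 1/0.104)/(4π×14.7) = 0.01562 K/W
R_outer film = 1/(h·4πr_o²) = 1/(29.3×4π×0.104²) = 0.2511 K/W
R_total = 0.2667 K/W
Q = ΔT/R_total = 181/0.2667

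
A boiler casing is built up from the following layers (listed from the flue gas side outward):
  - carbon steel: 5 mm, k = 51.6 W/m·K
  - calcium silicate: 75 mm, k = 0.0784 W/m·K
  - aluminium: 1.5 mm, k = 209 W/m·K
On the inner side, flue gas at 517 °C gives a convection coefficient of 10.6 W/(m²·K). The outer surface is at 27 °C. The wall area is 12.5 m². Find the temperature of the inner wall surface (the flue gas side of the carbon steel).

T ≈ 473 °C

Model the wall as resistances in series:
R_inner film = 1/(h_i·A) = 1/(10.6×12.5) = 0.007547 K/W
R_carbon steel = L/(kA) = 0.005/(51.6×12.5) = 7.752×10^-6 K/W
R_calcium silicate = L/(kA) = 0.075/(0.0784×12.5) = 0.07653 K/W
R_aluminium = L/(kA) = 0.0015/(209×12.5) = 5.742×10^-7 K/W
R_total = 0.08409 K/W;  Q = ΔT/R_total = 490/0.08409 = 5827 W
T_interface = T_inner − Q·ΣR(inner→interface) = 517 − 5830×0.007547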